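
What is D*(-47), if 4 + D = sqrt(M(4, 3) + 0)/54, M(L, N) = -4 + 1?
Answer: 188 - 47*I*sqrt(3)/54 ≈ 188.0 - 1.5075*I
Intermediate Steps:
M(L, N) = -3
D = -4 + I*sqrt(3)/54 (D = -4 + sqrt(-3 + 0)/54 = -4 + sqrt(-3)*(1/54) = -4 + (I*sqrt(3))*(1/54) = -4 + I*sqrt(3)/54 ≈ -4.0 + 0.032075*I)
D*(-47) = (-4 + I*sqrt(3)/54)*(-47) = 188 - 47*I*sqrt(3)/54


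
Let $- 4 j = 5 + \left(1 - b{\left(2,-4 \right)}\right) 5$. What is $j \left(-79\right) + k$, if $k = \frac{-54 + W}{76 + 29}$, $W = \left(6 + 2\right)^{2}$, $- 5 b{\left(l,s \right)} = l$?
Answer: $\frac{4979}{21} \approx 237.1$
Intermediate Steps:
$b{\left(l,s \right)} = - \frac{l}{5}$
$W = 64$ ($W = 8^{2} = 64$)
$k = \frac{2}{21}$ ($k = \frac{-54 + 64}{76 + 29} = \frac{10}{105} = 10 \cdot \frac{1}{105} = \frac{2}{21} \approx 0.095238$)
$j = -3$ ($j = - \frac{5 + \left(1 - \left(- \frac{1}{5}\right) 2\right) 5}{4} = - \frac{5 + \left(1 - - \frac{2}{5}\right) 5}{4} = - \frac{5 + \left(1 + \frac{2}{5}\right) 5}{4} = - \frac{5 + \frac{7}{5} \cdot 5}{4} = - \frac{5 + 7}{4} = \left(- \frac{1}{4}\right) 12 = -3$)
$j \left(-79\right) + k = \left(-3\right) \left(-79\right) + \frac{2}{21} = 237 + \frac{2}{21} = \frac{4979}{21}$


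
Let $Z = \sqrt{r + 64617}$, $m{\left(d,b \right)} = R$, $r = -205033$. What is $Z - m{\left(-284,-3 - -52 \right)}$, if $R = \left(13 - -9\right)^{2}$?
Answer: $-484 + 8 i \sqrt{2194} \approx -484.0 + 374.72 i$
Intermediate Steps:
$R = 484$ ($R = \left(13 + 9\right)^{2} = 22^{2} = 484$)
$m{\left(d,b \right)} = 484$
$Z = 8 i \sqrt{2194}$ ($Z = \sqrt{-205033 + 64617} = \sqrt{-140416} = 8 i \sqrt{2194} \approx 374.72 i$)
$Z - m{\left(-284,-3 - -52 \right)} = 8 i \sqrt{2194} - 484 = -484 + 8 i \sqrt{2194}$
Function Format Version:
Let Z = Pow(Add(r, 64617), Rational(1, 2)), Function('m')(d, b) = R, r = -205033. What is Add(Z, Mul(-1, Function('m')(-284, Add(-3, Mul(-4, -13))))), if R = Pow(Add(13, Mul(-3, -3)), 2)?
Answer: Add(-484, Mul(8, I, Pow(2194, Rational(1, 2)))) ≈ Add(-484.00, Mul(374.72, I))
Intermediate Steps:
R = 484 (R = Pow(Add(13, 9), 2) = Pow(22, 2) = 484)
Function('m')(d, b) = 484
Z = Mul(8, I, Pow(2194, Rational(1, 2))) (Z = Pow(Add(-205033, 64617), Rational(1, 2)) = Pow(-140416, Rational(1, 2)) = Mul(8, I, Pow(2194, Rational(1, 2))) ≈ Mul(374.72, I))
Add(Z, Mul(-1, Function('m')(-284, Add(-3, Mul(-4, -13))))) = Add(Mul(8, I, Pow(2194, Rational(1, 2))), Mul(-1, 484)) = Add(Mul(8, I, Pow(2194, Rational(1, 2))), -484) = Add(-484, Mul(8, I, Pow(2194, Rational(1, 2))))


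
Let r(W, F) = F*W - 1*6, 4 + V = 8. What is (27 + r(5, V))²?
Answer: 1681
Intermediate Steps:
V = 4 (V = -4 + 8 = 4)
r(W, F) = -6 + F*W (r(W, F) = F*W - 6 = -6 + F*W)
(27 + r(5, V))² = (27 + (-6 + 4*5))² = (27 + (-6 + 20))² = (27 + 14)² = 41² = 1681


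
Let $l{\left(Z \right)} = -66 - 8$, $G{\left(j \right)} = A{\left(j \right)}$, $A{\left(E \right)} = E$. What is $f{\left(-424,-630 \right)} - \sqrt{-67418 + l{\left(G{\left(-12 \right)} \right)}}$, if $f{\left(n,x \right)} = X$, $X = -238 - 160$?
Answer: $-398 - 2 i \sqrt{16873} \approx -398.0 - 259.79 i$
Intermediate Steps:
$G{\left(j \right)} = j$
$l{\left(Z \right)} = -74$ ($l{\left(Z \right)} = -66 - 8 = -74$)
$X = -398$
$f{\left(n,x \right)} = -398$
$f{\left(-424,-630 \right)} - \sqrt{-67418 + l{\left(G{\left(-12 \right)} \right)}} = -398 - \sqrt{-67418 - 74} = -398 - \sqrt{-67492} = -398 - 2 i \sqrt{16873}$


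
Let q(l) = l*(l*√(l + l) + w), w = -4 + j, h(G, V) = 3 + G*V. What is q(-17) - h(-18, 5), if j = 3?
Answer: 104 + 289*I*√34 ≈ 104.0 + 1685.1*I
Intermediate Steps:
w = -1 (w = -4 + 3 = -1)
q(l) = l*(-1 + √2*l^(3/2)) (q(l) = l*(l*√(l + l) - 1) = l*(l*√(2*l) - 1) = l*(l*(√2*√l) - 1) = l*(√2*l^(3/2) - 1) = l*(-1 + √2*l^(3/2)))
q(-17) - h(-18, 5) = (-1*(-17) + √2*(-17)^(5/2)) - (3 - 18*5) = (17 + √2*(289*I*√17)) - (3 - 90) = (17 + 289*I*√34) - 1*(-87) = (17 + 289*I*√34) + 87 = 104 + 289*I*√34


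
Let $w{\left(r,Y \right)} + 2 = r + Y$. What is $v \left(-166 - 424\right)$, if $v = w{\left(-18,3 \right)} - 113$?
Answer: $76700$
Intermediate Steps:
$w{\left(r,Y \right)} = -2 + Y + r$ ($w{\left(r,Y \right)} = -2 + \left(r + Y\right) = -2 + \left(Y + r\right) = -2 + Y + r$)
$v = -130$ ($v = \left(-2 + 3 - 18\right) - 113 = -17 - 113 = -130$)
$v \left(-166 - 424\right) = - 130 \left(-166 - 424\right) = \left(-130\right) \left(-590\right) = 76700$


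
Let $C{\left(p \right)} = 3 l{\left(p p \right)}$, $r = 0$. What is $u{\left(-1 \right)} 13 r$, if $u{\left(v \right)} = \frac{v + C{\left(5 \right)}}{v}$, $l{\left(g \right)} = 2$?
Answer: $0$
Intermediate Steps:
$C{\left(p \right)} = 6$ ($C{\left(p \right)} = 3 \cdot 2 = 6$)
$u{\left(v \right)} = \frac{6 + v}{v}$ ($u{\left(v \right)} = \frac{v + 6}{v} = \frac{6 + v}{v}$)
$u{\left(-1 \right)} 13 r = \frac{6 - 1}{-1} \cdot 13 \cdot 0 = \left(-1\right) 5 \cdot 0 = \left(-5\right) 0 = 0$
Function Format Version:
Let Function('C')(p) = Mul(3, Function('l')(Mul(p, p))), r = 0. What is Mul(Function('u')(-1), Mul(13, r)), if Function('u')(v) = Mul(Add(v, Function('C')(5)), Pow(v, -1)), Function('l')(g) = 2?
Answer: 0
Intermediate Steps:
Function('C')(p) = 6 (Function('C')(p) = Mul(3, 2) = 6)
Function('u')(v) = Mul(Pow(v, -1), Add(6, v)) (Function('u')(v) = Mul(Add(v, 6), Pow(v, -1)) = Mul(Add(6, v), Pow(v, -1)) = Mul(Pow(v, -1), Add(6, v)))
Mul(Function('u')(-1), Mul(13, r)) = Mul(Mul(Pow(-1, -1), Add(6, -1)), Mul(13, 0)) = Mul(Mul(-1, 5), 0) = Mul(-5, 0) = 0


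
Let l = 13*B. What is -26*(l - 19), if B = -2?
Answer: 1170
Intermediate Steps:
l = -26 (l = 13*(-2) = -26)
-26*(l - 19) = -26*(-26 - 19) = -26*(-45) = 1170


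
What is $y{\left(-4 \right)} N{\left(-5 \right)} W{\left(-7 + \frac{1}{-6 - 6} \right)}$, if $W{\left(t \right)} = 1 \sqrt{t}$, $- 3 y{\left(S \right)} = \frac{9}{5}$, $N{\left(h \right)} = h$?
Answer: $\frac{i \sqrt{255}}{2} \approx 7.9844 i$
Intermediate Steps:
$y{\left(S \right)} = - \frac{3}{5}$ ($y{\left(S \right)} = - \frac{9 \cdot \frac{1}{5}}{3} = \left(- \frac{1}{3}\right) \frac{9}{5} = - \frac{3}{5}$)
$W{\left(t \right)} = \sqrt{t}$
$y{\left(-4 \right)} N{\left(-5 \right)} W{\left(-7 + \frac{1}{-6 - 6} \right)} = \left(- \frac{3}{5}\right) \left(-5\right) \sqrt{-7 + \frac{1}{-6 - 6}} = 3 \sqrt{-7 + \frac{1}{-12}} = 3 \sqrt{-7 - \frac{1}{12}} = 3 \sqrt{- \frac{85}{12}} = 3 \frac{i \sqrt{255}}{6} = \frac{i \sqrt{255}}{2}$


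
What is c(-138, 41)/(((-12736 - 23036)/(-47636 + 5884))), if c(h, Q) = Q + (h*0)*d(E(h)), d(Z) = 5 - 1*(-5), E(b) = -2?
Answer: 427958/8943 ≈ 47.854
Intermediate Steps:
d(Z) = 10 (d(Z) = 5 + 5 = 10)
c(h, Q) = Q (c(h, Q) = Q + (h*0)*10 = Q + 0*10 = Q + 0 = Q)
c(-138, 41)/(((-12736 - 23036)/(-47636 + 5884))) = 41/(((-12736 - 23036)/(-47636 + 5884))) = 41/((-35772/(-41752))) = 41/((-35772*(-1/41752))) = 41/(8943/10438) = 41*(10438/8943) = 427958/8943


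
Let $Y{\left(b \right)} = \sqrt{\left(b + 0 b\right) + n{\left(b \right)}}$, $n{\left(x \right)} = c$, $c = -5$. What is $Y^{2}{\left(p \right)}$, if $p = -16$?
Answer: $-21$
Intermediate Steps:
$n{\left(x \right)} = -5$
$Y{\left(b \right)} = \sqrt{-5 + b}$ ($Y{\left(b \right)} = \sqrt{\left(b + 0 b\right) - 5} = \sqrt{\left(b + 0\right) - 5} = \sqrt{b - 5} = \sqrt{-5 + b}$)
$Y^{2}{\left(p \right)} = \left(\sqrt{-5 - 16}\right)^{2} = \left(\sqrt{-21}\right)^{2} = \left(i \sqrt{21}\right)^{2} = -21$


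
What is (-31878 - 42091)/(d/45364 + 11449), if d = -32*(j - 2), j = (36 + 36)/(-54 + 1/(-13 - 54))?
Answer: -3035915510551/469902307967 ≈ -6.4607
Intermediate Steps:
j = -4824/3619 (j = 72/(-54 + 1/(-67)) = 72/(-54 - 1/67) = 72/(-3619/67) = 72*(-67/3619) = -4824/3619 ≈ -1.3330)
d = 385984/3619 (d = -32*(-4824/3619 - 2) = -32*(-12062/3619) = 385984/3619 ≈ 106.65)
(-31878 - 42091)/(d/45364 + 11449) = (-31878 - 42091)/((385984/3619)/45364 + 11449) = -73969/((385984/3619)*(1/45364) + 11449) = -73969/(96496/41043079 + 11449) = -73969/469902307967/41043079 = -73969*41043079/469902307967 = -3035915510551/469902307967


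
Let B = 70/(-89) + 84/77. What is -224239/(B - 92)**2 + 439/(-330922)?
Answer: -35562622406641489/1333392767486900 ≈ -26.671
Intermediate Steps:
B = 298/979 (B = 70*(-1/89) + 84*(1/77) = -70/89 + 12/11 = 298/979 ≈ 0.30439)
-224239/(B - 92)**2 + 439/(-330922) = -224239/(298/979 - 92)**2 + 439/(-330922) = -224239/((-89770/979)**2) + 439*(-1/330922) = -224239/8058652900/958441 - 439/330922 = -224239*958441/8058652900 - 439/330922 = -214919851399/8058652900 - 439/330922 = -35562622406641489/1333392767486900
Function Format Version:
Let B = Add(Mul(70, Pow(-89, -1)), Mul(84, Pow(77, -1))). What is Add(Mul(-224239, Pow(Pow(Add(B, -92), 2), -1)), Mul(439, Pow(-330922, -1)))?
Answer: Rational(-35562622406641489, 1333392767486900) ≈ -26.671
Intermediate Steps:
B = Rational(298, 979) (B = Add(Mul(70, Rational(-1, 89)), Mul(84, Rational(1, 77))) = Add(Rational(-70, 89), Rational(12, 11)) = Rational(298, 979) ≈ 0.30439)
Add(Mul(-224239, Pow(Pow(Add(B, -92), 2), -1)), Mul(439, Pow(-330922, -1))) = Add(Mul(-224239, Pow(Pow(Add(Rational(298, 979), -92), 2), -1)), Mul(439, Pow(-330922, -1))) = Add(Mul(-224239, Pow(Pow(Rational(-89770, 979), 2), -1)), Mul(439, Rational(-1, 330922))) = Add(Mul(-224239, Pow(Rational(8058652900, 958441), -1)), Rational(-439, 330922)) = Add(Mul(-224239, Rational(958441, 8058652900)), Rational(-439, 330922)) = Add(Rational(-214919851399, 8058652900), Rational(-439, 330922)) = Rational(-35562622406641489, 1333392767486900)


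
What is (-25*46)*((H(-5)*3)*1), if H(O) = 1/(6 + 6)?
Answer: -575/2 ≈ -287.50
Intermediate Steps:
H(O) = 1/12
(-25*46)*((H(-5)*3)*1) = (-25*46)*(((1/12)*3)*1) = -575/2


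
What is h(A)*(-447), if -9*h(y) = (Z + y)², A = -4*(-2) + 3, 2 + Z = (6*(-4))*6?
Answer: 905175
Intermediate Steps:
Z = -146 (Z = -2 + (6*(-4))*6 = -2 - 24*6 = -2 - 144 = -146)
A = 11 (A = 8 + 3 = 11)
h(y) = -(-146 + y)²/9
h(A)*(-447) = -(-146 + 11)²/9*(-447) = -⅑*(-135)²*(-447) = -⅑*18225*(-447) = -2025*(-447) = 905175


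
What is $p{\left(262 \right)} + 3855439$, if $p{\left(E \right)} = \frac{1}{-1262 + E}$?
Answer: $\frac{3855438999}{1000} \approx 3.8554 \cdot 10^{6}$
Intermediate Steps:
$p{\left(262 \right)} + 3855439 = \frac{1}{-1262 + 262} + 3855439 = \frac{1}{-1000} + 3855439 = - \frac{1}{1000} + 3855439 = \frac{3855438999}{1000}$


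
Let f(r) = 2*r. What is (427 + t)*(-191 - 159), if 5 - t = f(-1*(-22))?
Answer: -135800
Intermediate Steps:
t = -39 (t = 5 - 2*(-1*(-22)) = 5 - 2*22 = 5 - 1*44 = 5 - 44 = -39)
(427 + t)*(-191 - 159) = (427 - 39)*(-191 - 159) = 388*(-350) = -135800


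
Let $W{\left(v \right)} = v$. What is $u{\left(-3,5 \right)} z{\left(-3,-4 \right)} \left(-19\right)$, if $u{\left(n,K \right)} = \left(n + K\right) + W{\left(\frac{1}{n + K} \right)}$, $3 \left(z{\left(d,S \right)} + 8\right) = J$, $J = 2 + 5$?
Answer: $\frac{1615}{6} \approx 269.17$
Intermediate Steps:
$J = 7$
$z{\left(d,S \right)} = - \frac{17}{3}$ ($z{\left(d,S \right)} = -8 + \frac{1}{3} \cdot 7 = -8 + \frac{7}{3} = - \frac{17}{3}$)
$u{\left(n,K \right)} = K + n + \frac{1}{K + n}$ ($u{\left(n,K \right)} = \left(n + K\right) + \frac{1}{n + K} = \left(K + n\right) + \frac{1}{K + n} = K + n + \frac{1}{K + n}$)
$u{\left(-3,5 \right)} z{\left(-3,-4 \right)} \left(-19\right) = \left(5 - 3 + \frac{1}{5 - 3}\right) \left(- \frac{17}{3}\right) \left(-19\right) = \left(5 - 3 + \frac{1}{2}\right) \left(- \frac{17}{3}\right) \left(-19\right) = \frac{5}{2} \left(- \frac{17}{3}\right) \left(-19\right) = \left(- \frac{85}{6}\right) \left(-19\right) = \frac{1615}{6}$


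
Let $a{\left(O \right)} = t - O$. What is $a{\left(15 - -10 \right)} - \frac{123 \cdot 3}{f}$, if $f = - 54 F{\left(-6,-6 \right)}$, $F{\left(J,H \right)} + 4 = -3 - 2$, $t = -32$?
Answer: $- \frac{3119}{54} \approx -57.759$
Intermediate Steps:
$F{\left(J,H \right)} = -9$ ($F{\left(J,H \right)} = -4 - 5 = -9$)
$a{\left(O \right)} = -32 - O$
$f = 486$ ($f = \left(-54\right) \left(-9\right) = 486$)
$a{\left(15 - -10 \right)} - \frac{123 \cdot 3}{f} = \left(-32 - \left(15 - -10\right)\right) - \frac{123 \cdot 3}{486} = \left(-32 - \left(15 + 10\right)\right) - 369 \cdot \frac{1}{486} = \left(-32 - 25\right) - \frac{41}{54} = -57 - \frac{41}{54} = - \frac{3119}{54}$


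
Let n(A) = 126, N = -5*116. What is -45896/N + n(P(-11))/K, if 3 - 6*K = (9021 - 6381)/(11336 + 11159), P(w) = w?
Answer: 6484714/18995 ≈ 341.39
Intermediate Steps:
N = -580
K = 393/818 (K = 1/2 - (9021 - 6381)/(6*(11336 + 11159)) = 1/2 - 440/22495 = 1/2 - 1/6*48/409 = 1/2 - 8/409 = 393/818 ≈ 0.48044)
-45896/N + n(P(-11))/K = -45896/(-580) + 126/(393/818) = -45896*(-1/580) + 126*(818/393) = 11474/145 + 34356/131 = 6484714/18995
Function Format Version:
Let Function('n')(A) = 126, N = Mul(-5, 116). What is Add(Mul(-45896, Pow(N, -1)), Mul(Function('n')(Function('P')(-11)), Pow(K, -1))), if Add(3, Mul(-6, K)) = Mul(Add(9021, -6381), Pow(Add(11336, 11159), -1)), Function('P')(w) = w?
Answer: Rational(6484714, 18995) ≈ 341.39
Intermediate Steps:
N = -580
K = Rational(393, 818) (K = Add(Rational(1, 2), Mul(Rational(-1, 6), Mul(Add(9021, -6381), Pow(Add(11336, 11159), -1)))) = Add(Rational(1, 2), Mul(Rational(-1, 6), Mul(2640, Pow(22495, -1)))) = Add(Rational(1, 2), Mul(Rational(-1, 6), Mul(2640, Rational(1, 22495)))) = Add(Rational(1, 2), Mul(Rational(-1, 6), Rational(48, 409))) = Add(Rational(1, 2), Rational(-8, 409)) = Rational(393, 818) ≈ 0.48044)
Add(Mul(-45896, Pow(N, -1)), Mul(Function('n')(Function('P')(-11)), Pow(K, -1))) = Add(Mul(-45896, Pow(-580, -1)), Mul(126, Pow(Rational(393, 818), -1))) = Add(Mul(-45896, Rational(-1, 580)), Mul(126, Rational(818, 393))) = Add(Rational(11474, 145), Rational(34356, 131)) = Rational(6484714, 18995)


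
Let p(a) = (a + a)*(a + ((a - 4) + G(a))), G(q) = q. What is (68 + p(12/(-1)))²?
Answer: 1056784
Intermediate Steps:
p(a) = 2*a*(-4 + 3*a) (p(a) = (a + a)*(a + ((a - 4) + a)) = (2*a)*(a + ((-4 + a) + a)) = (2*a)*(a + (-4 + 2*a)) = (2*a)*(-4 + 3*a) = 2*a*(-4 + 3*a))
(68 + p(12/(-1)))² = (68 + 2*(12/(-1))*(-4 + 3*(12/(-1))))² = (68 + 2*(12*(-1))*(-4 + 3*(12*(-1))))² = (68 + 2*(-12)*(-4 + 3*(-12)))² = (68 + 2*(-12)*(-4 - 36))² = (68 + 2*(-12)*(-40))² = (68 + 960)² = 1028² = 1056784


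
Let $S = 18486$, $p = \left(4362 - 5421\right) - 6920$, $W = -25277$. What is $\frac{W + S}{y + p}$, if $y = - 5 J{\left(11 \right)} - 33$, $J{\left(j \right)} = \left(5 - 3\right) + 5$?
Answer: $\frac{6791}{8047} \approx 0.84392$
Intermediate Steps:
$J{\left(j \right)} = 7$ ($J{\left(j \right)} = 2 + 5 = 7$)
$y = -68$ ($y = \left(-5\right) 7 - 33 = -35 - 33 = -68$)
$p = -7979$ ($p = -1059 - 6920 = -7979$)
$\frac{W + S}{y + p} = \frac{-25277 + 18486}{-68 - 7979} = - \frac{6791}{-8047} = \left(-6791\right) \left(- \frac{1}{8047}\right) = \frac{6791}{8047}$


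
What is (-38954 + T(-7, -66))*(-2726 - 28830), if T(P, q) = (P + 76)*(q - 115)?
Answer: 1623335308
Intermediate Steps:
T(P, q) = (-115 + q)*(76 + P) (T(P, q) = (76 + P)*(-115 + q) = (-115 + q)*(76 + P))
(-38954 + T(-7, -66))*(-2726 - 28830) = (-38954 + (-8740 - 115*(-7) + 76*(-66) - 7*(-66)))*(-2726 - 28830) = (-38954 + (-8740 + 805 - 5016 + 462))*(-31556) = (-38954 - 12489)*(-31556) = -51443*(-31556) = 1623335308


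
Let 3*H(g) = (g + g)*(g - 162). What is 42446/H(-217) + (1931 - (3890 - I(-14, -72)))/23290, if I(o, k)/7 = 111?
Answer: 692819892/957719735 ≈ 0.72341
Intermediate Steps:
I(o, k) = 777 (I(o, k) = 7*111 = 777)
H(g) = 2*g*(-162 + g)/3 (H(g) = ((g + g)*(g - 162))/3 = ((2*g)*(-162 + g))/3 = (2*g*(-162 + g))/3 = 2*g*(-162 + g)/3)
42446/H(-217) + (1931 - (3890 - I(-14, -72)))/23290 = 42446/(((2/3)*(-217)*(-162 - 217))) + (1931 - (3890 - 1*777))/23290 = 42446/(((2/3)*(-217)*(-379))) + (1931 - (3890 - 777))*(1/23290) = 42446/(164486/3) + (1931 - 1*3113)*(1/23290) = 42446*(3/164486) + (1931 - 3113)*(1/23290) = 63669/82243 - 1182*1/23290 = 63669/82243 - 591/11645 = 692819892/957719735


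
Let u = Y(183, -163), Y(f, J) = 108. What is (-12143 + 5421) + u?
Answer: -6614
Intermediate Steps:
u = 108
(-12143 + 5421) + u = (-12143 + 5421) + 108 = -6722 + 108 = -6614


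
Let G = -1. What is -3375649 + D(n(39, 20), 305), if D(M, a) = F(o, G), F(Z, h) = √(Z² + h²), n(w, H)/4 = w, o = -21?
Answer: -3375649 + √442 ≈ -3.3756e+6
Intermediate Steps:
n(w, H) = 4*w
D(M, a) = √442 (D(M, a) = √((-21)² + (-1)²) = √(441 + 1) = √442)
-3375649 + D(n(39, 20), 305) = -3375649 + √442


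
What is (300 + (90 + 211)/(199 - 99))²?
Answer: 918150601/10000 ≈ 91815.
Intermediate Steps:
(300 + (90 + 211)/(199 - 99))² = (300 + 301/100)² = (30301/100)² = 918150601/10000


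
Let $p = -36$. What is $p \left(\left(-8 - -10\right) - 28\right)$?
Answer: $936$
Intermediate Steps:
$p \left(\left(-8 - -10\right) - 28\right) = - 36 \left(\left(-8 - -10\right) - 28\right) = - 36 \left(\left(-8 + 10\right) - 28\right) = - 36 \left(2 - 28\right) = \left(-36\right) \left(-26\right) = 936$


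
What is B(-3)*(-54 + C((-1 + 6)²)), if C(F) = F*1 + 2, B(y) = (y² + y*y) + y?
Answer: -405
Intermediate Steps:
B(y) = y + 2*y² (B(y) = (y² + y²) + y = 2*y² + y = y + 2*y²)
C(F) = 2 + F (C(F) = F + 2 = 2 + F)
B(-3)*(-54 + C((-1 + 6)²)) = (-3*(1 + 2*(-3)))*(-54 + (2 + (-1 + 6)²)) = (-3*(1 - 6))*(-54 + (2 + 5²)) = (-3*(-5))*(-54 + (2 + 25)) = 15*(-54 + 27) = 15*(-27) = -405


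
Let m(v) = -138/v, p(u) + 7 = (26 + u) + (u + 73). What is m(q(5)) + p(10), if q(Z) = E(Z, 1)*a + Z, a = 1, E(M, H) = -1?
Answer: 155/2 ≈ 77.500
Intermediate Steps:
p(u) = 92 + 2*u (p(u) = -7 + ((26 + u) + (u + 73)) = -7 + ((26 + u) + (73 + u)) = -7 + (99 + 2*u) = 92 + 2*u)
q(Z) = -1 + Z (q(Z) = -1*1 + Z = -1 + Z)
m(q(5)) + p(10) = -138/(-1 + 5) + (92 + 2*10) = -138/4 + (92 + 20) = -138*¼ + 112 = -69/2 + 112 = 155/2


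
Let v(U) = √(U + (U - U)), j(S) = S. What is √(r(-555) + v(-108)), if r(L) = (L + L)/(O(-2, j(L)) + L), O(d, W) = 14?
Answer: √(600510 + 1756086*I*√3)/541 ≈ 2.5144 + 2.0665*I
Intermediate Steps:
v(U) = √U (v(U) = √(U + 0) = √U)
r(L) = 2*L/(14 + L) (r(L) = (L + L)/(14 + L) = (2*L)/(14 + L) = 2*L/(14 + L))
√(r(-555) + v(-108)) = √(2*(-555)/(14 - 555) + √(-108)) = √(2*(-555)/(-541) + 6*I*√3) = √(2*(-555)*(-1/541) + 6*I*√3) = √(1110/541 + 6*I*√3)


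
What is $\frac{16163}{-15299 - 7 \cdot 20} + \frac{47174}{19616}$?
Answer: $\frac{205632989}{151425712} \approx 1.358$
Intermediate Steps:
$\frac{16163}{-15299 - 7 \cdot 20} + \frac{47174}{19616} = \frac{16163}{-15299 - 140} + 47174 \cdot \frac{1}{19616} = \frac{16163}{-15299 - 140} + \frac{23587}{9808} = \frac{16163}{-15439} + \frac{23587}{9808} = 16163 \left(- \frac{1}{15439}\right) + \frac{23587}{9808} = - \frac{16163}{15439} + \frac{23587}{9808} = \frac{205632989}{151425712}$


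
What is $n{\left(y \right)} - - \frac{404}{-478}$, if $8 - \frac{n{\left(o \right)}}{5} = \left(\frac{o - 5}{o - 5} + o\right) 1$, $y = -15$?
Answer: $\frac{26088}{239} \approx 109.15$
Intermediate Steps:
$n{\left(o \right)} = 35 - 5 o$ ($n{\left(o \right)} = 40 - 5 \left(\frac{o - 5}{o - 5} + o\right) 1 = 40 - 5 \left(\frac{-5 + o}{-5 + o} + o\right) 1 = 40 - 5 \left(1 + o\right) 1 = 40 - 5 \left(1 + o\right) = 40 - \left(5 + 5 o\right) = 35 - 5 o$)
$n{\left(y \right)} - - \frac{404}{-478} = \left(35 - -75\right) - - \frac{404}{-478} = \left(35 + 75\right) - \left(-404\right) \left(- \frac{1}{478}\right) = 110 - \frac{202}{239} = \frac{26088}{239}$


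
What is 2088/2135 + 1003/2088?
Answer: 6501149/4457880 ≈ 1.4583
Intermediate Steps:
2088/2135 + 1003/2088 = 6501149/4457880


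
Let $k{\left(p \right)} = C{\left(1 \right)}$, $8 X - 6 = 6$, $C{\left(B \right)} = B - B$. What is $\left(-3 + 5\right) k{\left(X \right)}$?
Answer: $0$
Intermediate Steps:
$C{\left(B \right)} = 0$
$X = \frac{3}{2}$ ($X = \frac{3}{4} + \frac{1}{8} \cdot 6 = \frac{3}{4} + \frac{3}{4} = \frac{3}{2} \approx 1.5$)
$k{\left(p \right)} = 0$
$\left(-3 + 5\right) k{\left(X \right)} = \left(-3 + 5\right) 0 = 2 \cdot 0 = 0$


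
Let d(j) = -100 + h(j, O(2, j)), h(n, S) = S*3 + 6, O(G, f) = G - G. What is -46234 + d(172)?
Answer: -46328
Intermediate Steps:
O(G, f) = 0
h(n, S) = 6 + 3*S (h(n, S) = 3*S + 6 = 6 + 3*S)
d(j) = -94 (d(j) = -100 + (6 + 3*0) = -100 + (6 + 0) = -100 + 6 = -94)
-46234 + d(172) = -46234 - 94 = -46328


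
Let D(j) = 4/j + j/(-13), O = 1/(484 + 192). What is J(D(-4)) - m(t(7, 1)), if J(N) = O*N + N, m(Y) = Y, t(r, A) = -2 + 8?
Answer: -58821/8788 ≈ -6.6933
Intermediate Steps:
t(r, A) = 6
O = 1/676 ≈ 0.0014793
D(j) = 4/j - j/13 (D(j) = 4/j + j*(-1/13) = 4/j - j/13)
J(N) = 677*N/676 (J(N) = N/676 + N = 677*N/676)
J(D(-4)) - m(t(7, 1)) = 677*(4/(-4) - 1/13*(-4))/676 - 1*6 = 677*(4*(-1/4) + 4/13)/676 - 6 = 677*(-1 + 4/13)/676 - 6 = (677/676)*(-9/13) - 6 = -6093/8788 - 6 = -58821/8788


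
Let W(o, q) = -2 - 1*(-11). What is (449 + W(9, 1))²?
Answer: 209764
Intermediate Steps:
W(o, q) = 9 (W(o, q) = -2 + 11 = 9)
(449 + W(9, 1))² = (449 + 9)² = 458² = 209764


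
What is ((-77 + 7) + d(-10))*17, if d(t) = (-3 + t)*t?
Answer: 1020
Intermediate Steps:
d(t) = t*(-3 + t)
((-77 + 7) + d(-10))*17 = ((-77 + 7) - 10*(-3 - 10))*17 = (-70 - 10*(-13))*17 = (-70 + 130)*17 = 60*17 = 1020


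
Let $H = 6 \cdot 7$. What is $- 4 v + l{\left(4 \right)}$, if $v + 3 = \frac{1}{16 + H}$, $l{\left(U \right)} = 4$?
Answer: $\frac{462}{29} \approx 15.931$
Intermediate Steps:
$H = 42$
$v = - \frac{173}{58}$ ($v = -3 + \frac{1}{16 + 42} = -3 + \frac{1}{58} = - \frac{173}{58} \approx -2.9828$)
$- 4 v + l{\left(4 \right)} = \left(-4\right) \left(- \frac{173}{58}\right) + 4 = \frac{346}{29} + 4 = \frac{462}{29}$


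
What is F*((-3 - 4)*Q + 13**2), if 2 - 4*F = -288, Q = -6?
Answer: 30595/2 ≈ 15298.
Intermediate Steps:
F = 145/2 (F = 1/2 - 1/4*(-288) = 1/2 + 72 = 145/2 ≈ 72.500)
F*((-3 - 4)*Q + 13**2) = 145*((-3 - 4)*(-6) + 13**2)/2 = 145*(-7*(-6) + 169)/2 = 145*(42 + 169)/2 = (145/2)*211 = 30595/2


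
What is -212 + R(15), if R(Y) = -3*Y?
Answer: -257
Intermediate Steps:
-212 + R(15) = -212 - 3*15 = -212 - 45 = -257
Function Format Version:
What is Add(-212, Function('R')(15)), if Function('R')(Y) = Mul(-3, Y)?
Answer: -257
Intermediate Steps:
Add(-212, Function('R')(15)) = Add(-212, Mul(-3, 15)) = Add(-212, -45) = -257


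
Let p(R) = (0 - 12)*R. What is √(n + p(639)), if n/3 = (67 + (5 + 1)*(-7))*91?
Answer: I*√843 ≈ 29.034*I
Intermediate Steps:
n = 6825 (n = 3*((67 + (5 + 1)*(-7))*91) = 3*((67 + 6*(-7))*91) = 3*((67 - 42)*91) = 3*(25*91) = 3*2275 = 6825)
p(R) = -12*R
√(n + p(639)) = √(6825 - 12*639) = √(6825 - 7668) = √(-843) = I*√843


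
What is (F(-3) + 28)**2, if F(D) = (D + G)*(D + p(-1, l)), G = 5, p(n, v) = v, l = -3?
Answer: 256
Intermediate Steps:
F(D) = (-3 + D)*(5 + D) (F(D) = (D + 5)*(D - 3) = (5 + D)*(-3 + D) = (-3 + D)*(5 + D))
(F(-3) + 28)**2 = ((-15 + (-3)**2 + 2*(-3)) + 28)**2 = ((-15 + 9 - 6) + 28)**2 = (-12 + 28)**2 = 16**2 = 256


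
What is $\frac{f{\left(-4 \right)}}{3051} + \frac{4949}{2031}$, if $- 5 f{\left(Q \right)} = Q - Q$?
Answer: $\frac{4949}{2031} \approx 2.4367$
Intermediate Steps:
$f{\left(Q \right)} = 0$ ($f{\left(Q \right)} = - \frac{Q - Q}{5} = \left(- \frac{1}{5}\right) 0 = 0$)
$\frac{f{\left(-4 \right)}}{3051} + \frac{4949}{2031} = \frac{0}{3051} + \frac{4949}{2031} = 0 \cdot \frac{1}{3051} + 4949 \cdot \frac{1}{2031} = 0 + \frac{4949}{2031} = \frac{4949}{2031}$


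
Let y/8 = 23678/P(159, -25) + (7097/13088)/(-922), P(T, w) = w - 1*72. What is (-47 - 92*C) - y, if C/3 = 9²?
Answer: -2992146745055/146314024 ≈ -20450.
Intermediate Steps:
C = 243 (C = 3*9² = 3*81 = 243)
P(T, w) = -72 + w (P(T, w) = w - 72 = -72 + w)
y = -285726334617/146314024 (y = 8*(23678/(-72 - 25) + (7097/13088)/(-922)) = 8*(23678/(-97) + (7097*(1/13088))*(-1/922)) = 8*(23678*(-1/97) + (7097/13088)*(-1/922)) = 8*(-23678/97 - 7097/12067136) = 8*(-285726334617/1170512192) = -285726334617/146314024 ≈ -1952.8)
(-47 - 92*C) - y = (-47 - 92*243) - 1*(-285726334617/146314024) = (-47 - 22356) + 285726334617/146314024 = -22403 + 285726334617/146314024 = -2992146745055/146314024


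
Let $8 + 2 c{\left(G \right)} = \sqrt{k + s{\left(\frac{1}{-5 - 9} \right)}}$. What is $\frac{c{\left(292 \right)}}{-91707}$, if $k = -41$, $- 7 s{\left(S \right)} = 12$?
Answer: $\frac{4}{91707} - \frac{i \sqrt{2093}}{1283898} \approx 4.3617 \cdot 10^{-5} - 3.5633 \cdot 10^{-5} i$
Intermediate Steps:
$s{\left(S \right)} = - \frac{12}{7}$ ($s{\left(S \right)} = \left(- \frac{1}{7}\right) 12 = - \frac{12}{7}$)
$c{\left(G \right)} = -4 + \frac{i \sqrt{2093}}{14}$ ($c{\left(G \right)} = -4 + \frac{\sqrt{-41 - \frac{12}{7}}}{2} = -4 + \frac{\sqrt{- \frac{299}{7}}}{2} = -4 + \frac{\frac{1}{7} i \sqrt{2093}}{2} = -4 + \frac{i \sqrt{2093}}{14}$)
$\frac{c{\left(292 \right)}}{-91707} = \frac{-4 + \frac{i \sqrt{2093}}{14}}{-91707} = \left(-4 + \frac{i \sqrt{2093}}{14}\right) \left(- \frac{1}{91707}\right) = \frac{4}{91707} - \frac{i \sqrt{2093}}{1283898}$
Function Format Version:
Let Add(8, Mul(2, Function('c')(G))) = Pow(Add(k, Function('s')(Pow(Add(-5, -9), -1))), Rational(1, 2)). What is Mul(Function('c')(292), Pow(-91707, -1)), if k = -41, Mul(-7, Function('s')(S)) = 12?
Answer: Add(Rational(4, 91707), Mul(Rational(-1, 1283898), I, Pow(2093, Rational(1, 2)))) ≈ Add(4.3617e-5, Mul(-3.5633e-5, I))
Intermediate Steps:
Function('s')(S) = Rational(-12, 7) (Function('s')(S) = Mul(Rational(-1, 7), 12) = Rational(-12, 7))
Function('c')(G) = Add(-4, Mul(Rational(1, 14), I, Pow(2093, Rational(1, 2)))) (Function('c')(G) = Add(-4, Mul(Rational(1, 2), Pow(Add(-41, Rational(-12, 7)), Rational(1, 2)))) = Add(-4, Mul(Rational(1, 2), Pow(Rational(-299, 7), Rational(1, 2)))) = Add(-4, Mul(Rational(1, 2), Mul(Rational(1, 7), I, Pow(2093, Rational(1, 2))))) = Add(-4, Mul(Rational(1, 14), I, Pow(2093, Rational(1, 2)))))
Mul(Function('c')(292), Pow(-91707, -1)) = Mul(Add(-4, Mul(Rational(1, 14), I, Pow(2093, Rational(1, 2)))), Pow(-91707, -1)) = Mul(Add(-4, Mul(Rational(1, 14), I, Pow(2093, Rational(1, 2)))), Rational(-1, 91707)) = Add(Rational(4, 91707), Mul(Rational(-1, 1283898), I, Pow(2093, Rational(1, 2))))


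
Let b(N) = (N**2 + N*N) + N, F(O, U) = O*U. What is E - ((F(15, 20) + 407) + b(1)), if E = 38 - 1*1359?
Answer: -2031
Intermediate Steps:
b(N) = N + 2*N**2 (b(N) = (N**2 + N**2) + N = 2*N**2 + N = N + 2*N**2)
E = -1321 (E = 38 - 1359 = -1321)
E - ((F(15, 20) + 407) + b(1)) = -1321 - ((15*20 + 407) + 1*(1 + 2*1)) = -1321 - ((300 + 407) + 1*(1 + 2)) = -1321 - (707 + 1*3) = -1321 - (707 + 3) = -1321 - 1*710 = -1321 - 710 = -2031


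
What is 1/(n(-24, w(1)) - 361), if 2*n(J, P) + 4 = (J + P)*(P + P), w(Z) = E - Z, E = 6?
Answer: -1/458 ≈ -0.0021834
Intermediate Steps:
w(Z) = 6 - Z
n(J, P) = -2 + P*(J + P) (n(J, P) = -2 + ((J + P)*(P + P))/2 = -2 + ((J + P)*(2*P))/2 = -2 + (2*P*(J + P))/2 = -2 + P*(J + P))
1/(n(-24, w(1)) - 361) = 1/((-2 + (6 - 1*1)² - 24*(6 - 1*1)) - 361) = 1/((-2 + (6 - 1)² - 24*(6 - 1)) - 361) = 1/((-2 + 5² - 24*5) - 361) = 1/((-2 + 25 - 120) - 361) = 1/(-97 - 361) = 1/(-458) = -1/458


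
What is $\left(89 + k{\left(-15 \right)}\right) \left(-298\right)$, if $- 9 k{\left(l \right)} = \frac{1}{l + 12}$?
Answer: $- \frac{716392}{27} \approx -26533.0$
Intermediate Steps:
$k{\left(l \right)} = - \frac{1}{9 \left(12 + l\right)}$ ($k{\left(l \right)} = - \frac{1}{9 \left(l + 12\right)} = - \frac{1}{9 \left(12 + l\right)}$)
$\left(89 + k{\left(-15 \right)}\right) \left(-298\right) = \left(89 - \frac{1}{108 + 9 \left(-15\right)}\right) \left(-298\right) = \left(89 - \frac{1}{108 - 135}\right) \left(-298\right) = \left(89 - \frac{1}{-27}\right) \left(-298\right) = \left(89 - - \frac{1}{27}\right) \left(-298\right) = \left(89 + \frac{1}{27}\right) \left(-298\right) = \frac{2404}{27} \left(-298\right) = - \frac{716392}{27}$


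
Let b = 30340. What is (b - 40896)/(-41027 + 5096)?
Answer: 52/177 ≈ 0.29379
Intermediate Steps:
(b - 40896)/(-41027 + 5096) = (30340 - 40896)/(-41027 + 5096) = -10556/(-35931) = -10556*(-1/35931) = 52/177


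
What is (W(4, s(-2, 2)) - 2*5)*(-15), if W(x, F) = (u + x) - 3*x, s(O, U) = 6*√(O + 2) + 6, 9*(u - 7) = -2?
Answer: 505/3 ≈ 168.33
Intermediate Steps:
u = 61/9 (u = 7 + (⅑)*(-2) = 7 - 2/9 = 61/9 ≈ 6.7778)
s(O, U) = 6 + 6*√(2 + O) (s(O, U) = 6*√(2 + O) + 6 = 6 + 6*√(2 + O))
W(x, F) = 61/9 - 2*x (W(x, F) = (61/9 + x) - 3*x = 61/9 - 2*x)
(W(4, s(-2, 2)) - 2*5)*(-15) = ((61/9 - 2*4) - 2*5)*(-15) = ((61/9 - 8) - 10)*(-15) = (-11/9 - 10)*(-15) = -101/9*(-15) = 505/3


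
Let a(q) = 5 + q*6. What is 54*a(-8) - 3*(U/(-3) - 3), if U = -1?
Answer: -2314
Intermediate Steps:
a(q) = 5 + 6*q
54*a(-8) - 3*(U/(-3) - 3) = 54*(5 + 6*(-8)) - 3*(-1/(-3) - 3) = 54*(5 - 48) - 3*(-1*(-1/3) - 3) = 54*(-43) - 3*(1/3 - 3) = -2322 - 3*(-8/3) = -2322 + 8 = -2314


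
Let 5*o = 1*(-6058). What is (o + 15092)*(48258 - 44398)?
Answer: 53578344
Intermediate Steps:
o = -6058/5 (o = (1*(-6058))/5 = (1/5)*(-6058) = -6058/5 ≈ -1211.6)
(o + 15092)*(48258 - 44398) = (-6058/5 + 15092)*(48258 - 44398) = (69402/5)*3860 = 53578344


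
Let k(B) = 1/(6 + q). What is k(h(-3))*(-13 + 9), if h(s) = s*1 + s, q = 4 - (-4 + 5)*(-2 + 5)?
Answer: -4/7 ≈ -0.57143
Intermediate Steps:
q = 1 (q = 4 - 3 = 1)
h(s) = 2*s (h(s) = s + s = 2*s)
k(B) = 1/7 (k(B) = 1/(6 + 1) = 1/7)
k(h(-3))*(-13 + 9) = (-13 + 9)/7 = (1/7)*(-4) = -4/7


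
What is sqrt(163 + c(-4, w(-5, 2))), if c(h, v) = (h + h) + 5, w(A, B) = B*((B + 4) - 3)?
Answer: 4*sqrt(10) ≈ 12.649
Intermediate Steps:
w(A, B) = B*(1 + B) (w(A, B) = B*((4 + B) - 3) = B*(1 + B))
c(h, v) = 5 + 2*h (c(h, v) = 2*h + 5 = 5 + 2*h)
sqrt(163 + c(-4, w(-5, 2))) = sqrt(163 + (5 + 2*(-4))) = sqrt(163 + (5 - 8)) = sqrt(163 - 3) = sqrt(160) = 4*sqrt(10)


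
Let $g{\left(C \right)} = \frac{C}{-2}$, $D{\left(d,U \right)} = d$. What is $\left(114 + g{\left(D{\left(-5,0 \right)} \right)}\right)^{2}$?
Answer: $\frac{54289}{4} \approx 13572.0$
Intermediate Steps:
$g{\left(C \right)} = - \frac{C}{2}$ ($g{\left(C \right)} = C \left(- \frac{1}{2}\right) = - \frac{C}{2}$)
$\left(114 + g{\left(D{\left(-5,0 \right)} \right)}\right)^{2} = \left(114 - - \frac{5}{2}\right)^{2} = \left(114 + \frac{5}{2}\right)^{2} = \left(\frac{233}{2}\right)^{2} = \frac{54289}{4}$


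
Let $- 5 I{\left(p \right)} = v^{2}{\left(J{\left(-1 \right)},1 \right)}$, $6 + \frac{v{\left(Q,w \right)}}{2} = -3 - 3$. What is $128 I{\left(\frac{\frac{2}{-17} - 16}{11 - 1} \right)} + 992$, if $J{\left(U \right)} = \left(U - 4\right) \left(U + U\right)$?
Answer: $- \frac{68768}{5} \approx -13754.0$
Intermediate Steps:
$J{\left(U \right)} = 2 U \left(-4 + U\right)$ ($J{\left(U \right)} = \left(-4 + U\right) 2 U = 2 U \left(-4 + U\right)$)
$v{\left(Q,w \right)} = -24$ ($v{\left(Q,w \right)} = -12 + 2 \left(-3 - 3\right) = -12 + 2 \left(-6\right) = -12 - 12 = -24$)
$I{\left(p \right)} = - \frac{576}{5}$ ($I{\left(p \right)} = - \frac{\left(-24\right)^{2}}{5} = \left(- \frac{1}{5}\right) 576 = - \frac{576}{5}$)
$128 I{\left(\frac{\frac{2}{-17} - 16}{11 - 1} \right)} + 992 = 128 \left(- \frac{576}{5}\right) + 992 = - \frac{73728}{5} + 992 = - \frac{68768}{5}$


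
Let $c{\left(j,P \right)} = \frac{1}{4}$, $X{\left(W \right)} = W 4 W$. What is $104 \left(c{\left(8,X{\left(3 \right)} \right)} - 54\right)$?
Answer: $-5590$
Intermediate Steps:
$X{\left(W \right)} = 4 W^{2}$ ($X{\left(W \right)} = 4 W W = 4 W^{2}$)
$c{\left(j,P \right)} = \frac{1}{4}$
$104 \left(c{\left(8,X{\left(3 \right)} \right)} - 54\right) = 104 \left(\frac{1}{4} - 54\right) = 104 \left(- \frac{215}{4}\right) = -5590$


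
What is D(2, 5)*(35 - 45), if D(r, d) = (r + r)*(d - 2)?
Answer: -120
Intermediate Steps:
D(r, d) = 2*r*(-2 + d) (D(r, d) = (2*r)*(-2 + d) = 2*r*(-2 + d))
D(2, 5)*(35 - 45) = (2*2*(-2 + 5))*(35 - 45) = (2*2*3)*(-10) = 12*(-10) = -120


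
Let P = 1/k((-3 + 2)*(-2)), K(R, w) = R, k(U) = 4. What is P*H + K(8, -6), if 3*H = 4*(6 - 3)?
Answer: 9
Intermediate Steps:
P = ¼ (P = 1/4 = ¼ ≈ 0.25000)
H = 4 (H = (4*(6 - 3))/3 = (4*3)/3 = (⅓)*12 = 4)
P*H + K(8, -6) = (¼)*4 + 8 = 1 + 8 = 9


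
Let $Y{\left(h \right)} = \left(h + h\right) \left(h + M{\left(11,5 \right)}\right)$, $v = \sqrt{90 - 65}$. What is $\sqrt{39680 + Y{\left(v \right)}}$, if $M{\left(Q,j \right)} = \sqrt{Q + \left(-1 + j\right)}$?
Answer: $\sqrt{39730 + 10 \sqrt{15}} \approx 199.42$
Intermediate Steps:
$v = 5$ ($v = \sqrt{25} = 5$)
$M{\left(Q,j \right)} = \sqrt{-1 + Q + j}$
$Y{\left(h \right)} = 2 h \left(h + \sqrt{15}\right)$ ($Y{\left(h \right)} = \left(h + h\right) \left(h + \sqrt{-1 + 11 + 5}\right) = 2 h \left(h + \sqrt{15}\right)$)
$\sqrt{39680 + Y{\left(v \right)}} = \sqrt{39680 + 2 \cdot 5 \left(5 + \sqrt{15}\right)} = \sqrt{39680 + \left(50 + 10 \sqrt{15}\right)} = \sqrt{39730 + 10 \sqrt{15}}$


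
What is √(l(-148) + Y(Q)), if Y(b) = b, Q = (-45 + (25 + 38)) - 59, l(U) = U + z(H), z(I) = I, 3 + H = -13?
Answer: I*√205 ≈ 14.318*I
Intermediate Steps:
H = -16 (H = -3 - 13 = -16)
l(U) = -16 + U (l(U) = U - 16 = -16 + U)
Q = -41 (Q = (-45 + 63) - 59 = 18 - 59 = -41)
√(l(-148) + Y(Q)) = √((-16 - 148) - 41) = √(-164 - 41) = √(-205) = I*√205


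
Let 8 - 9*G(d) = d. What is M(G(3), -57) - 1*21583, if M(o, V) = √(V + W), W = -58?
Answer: -21583 + I*√115 ≈ -21583.0 + 10.724*I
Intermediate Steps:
G(d) = 8/9 - d/9
M(o, V) = √(-58 + V) (M(o, V) = √(V - 58) = √(-58 + V))
M(G(3), -57) - 1*21583 = √(-58 - 57) - 1*21583 = √(-115) - 21583 = I*√115 - 21583 = -21583 + I*√115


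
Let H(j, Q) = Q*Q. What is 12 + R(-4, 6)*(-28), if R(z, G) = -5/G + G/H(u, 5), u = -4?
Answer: 2146/75 ≈ 28.613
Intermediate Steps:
H(j, Q) = Q**2
R(z, G) = -5/G + G/25 (R(z, G) = -5/G + G/(5**2) = -5/G + G/25)
12 + R(-4, 6)*(-28) = 12 + (-5/6 + (1/25)*6)*(-28) = 12 + (-5*1/6 + 6/25)*(-28) = 12 + (-5/6 + 6/25)*(-28) = 12 - 89/150*(-28) = 12 + 1246/75 = 2146/75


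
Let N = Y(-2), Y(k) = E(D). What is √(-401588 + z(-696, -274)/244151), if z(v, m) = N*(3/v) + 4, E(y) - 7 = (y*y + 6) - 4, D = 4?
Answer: I*√383016712643227094/976604 ≈ 633.71*I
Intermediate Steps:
E(y) = 9 + y² (E(y) = 7 + ((y*y + 6) - 4) = 7 + ((y² + 6) - 4) = 7 + ((6 + y²) - 4) = 7 + (2 + y²) = 9 + y²)
Y(k) = 25 (Y(k) = 9 + 4² = 9 + 16 = 25)
N = 25
z(v, m) = 4 + 75/v (z(v, m) = 25*(3/v) + 4 = 75/v + 4 = 4 + 75/v)
√(-401588 + z(-696, -274)/244151) = √(-401588 + (4 + 75/(-696))/244151) = √(-401588 + (4 + 75*(-1/696))*(1/244151)) = √(-401588 + (4 - 25/232)*(1/244151)) = √(-401588 + (903/232)*(1/244151)) = √(-401588 + 903/56643032) = √(-22747161933913/56643032) = I*√383016712643227094/976604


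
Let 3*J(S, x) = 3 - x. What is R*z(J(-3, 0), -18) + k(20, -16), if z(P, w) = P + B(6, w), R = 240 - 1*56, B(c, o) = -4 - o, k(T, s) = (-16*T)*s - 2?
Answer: 7878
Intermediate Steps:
J(S, x) = 1 - x/3 (J(S, x) = (3 - x)/3 = 1 - x/3)
k(T, s) = -2 - 16*T*s (k(T, s) = -16*T*s - 2 = -2 - 16*T*s)
R = 184 (R = 240 - 56 = 184)
z(P, w) = -4 + P - w (z(P, w) = P + (-4 - w) = -4 + P - w)
R*z(J(-3, 0), -18) + k(20, -16) = 184*(-4 + (1 - ⅓*0) - 1*(-18)) + (-2 - 16*20*(-16)) = 184*(-4 + (1 + 0) + 18) + (-2 + 5120) = 184*(-4 + 1 + 18) + 5118 = 184*15 + 5118 = 2760 + 5118 = 7878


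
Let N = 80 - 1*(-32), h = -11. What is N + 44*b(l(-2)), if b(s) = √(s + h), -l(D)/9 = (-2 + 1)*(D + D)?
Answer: 112 + 44*I*√47 ≈ 112.0 + 301.65*I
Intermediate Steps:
N = 112 (N = 80 + 32 = 112)
l(D) = 18*D (l(D) = -9*(-2 + 1)*(D + D) = -(-9)*2*D = -(-18)*D = 18*D)
b(s) = √(-11 + s) (b(s) = √(s - 11) = √(-11 + s))
N + 44*b(l(-2)) = 112 + 44*√(-11 + 18*(-2)) = 112 + 44*√(-11 - 36) = 112 + 44*√(-47) = 112 + 44*(I*√47) = 112 + 44*I*√47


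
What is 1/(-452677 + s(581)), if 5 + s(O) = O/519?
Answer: -519/234941377 ≈ -2.2091e-6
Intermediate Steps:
s(O) = -5 + O/519
1/(-452677 + s(581)) = 1/(-452677 + (-5 + (1/519)*581)) = 1/(-452677 + (-5 + 581/519)) = 1/(-452677 - 2014/519) = 1/(-234941377/519) = -519/234941377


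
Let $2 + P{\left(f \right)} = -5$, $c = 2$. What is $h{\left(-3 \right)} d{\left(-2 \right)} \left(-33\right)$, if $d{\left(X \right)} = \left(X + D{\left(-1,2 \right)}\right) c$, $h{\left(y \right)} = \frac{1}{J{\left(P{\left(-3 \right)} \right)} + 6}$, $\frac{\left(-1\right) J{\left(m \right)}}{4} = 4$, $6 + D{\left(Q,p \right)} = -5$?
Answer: $- \frac{429}{5} \approx -85.8$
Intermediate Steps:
$D{\left(Q,p \right)} = -11$ ($D{\left(Q,p \right)} = -6 - 5 = -11$)
$P{\left(f \right)} = -7$ ($P{\left(f \right)} = -2 - 5 = -7$)
$J{\left(m \right)} = -16$ ($J{\left(m \right)} = \left(-4\right) 4 = -16$)
$h{\left(y \right)} = - \frac{1}{10}$ ($h{\left(y \right)} = \frac{1}{-16 + 6} = \frac{1}{-10} = - \frac{1}{10}$)
$d{\left(X \right)} = -22 + 2 X$ ($d{\left(X \right)} = \left(X - 11\right) 2 = \left(-11 + X\right) 2 = -22 + 2 X$)
$h{\left(-3 \right)} d{\left(-2 \right)} \left(-33\right) = - \frac{-22 + 2 \left(-2\right)}{10} \left(-33\right) = - \frac{-22 - 4}{10} \left(-33\right) = \left(- \frac{1}{10}\right) \left(-26\right) \left(-33\right) = \frac{13}{5} \left(-33\right) = - \frac{429}{5}$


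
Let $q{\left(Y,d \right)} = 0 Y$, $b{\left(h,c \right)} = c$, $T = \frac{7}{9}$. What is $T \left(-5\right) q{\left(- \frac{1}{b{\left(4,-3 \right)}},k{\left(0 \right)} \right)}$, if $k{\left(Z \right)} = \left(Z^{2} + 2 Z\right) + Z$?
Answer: $0$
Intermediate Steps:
$T = \frac{7}{9}$ ($T = 7 \cdot \frac{1}{9} = \frac{7}{9} \approx 0.77778$)
$k{\left(Z \right)} = Z^{2} + 3 Z$
$q{\left(Y,d \right)} = 0$
$T \left(-5\right) q{\left(- \frac{1}{b{\left(4,-3 \right)}},k{\left(0 \right)} \right)} = \frac{7}{9} \left(-5\right) 0 = \left(- \frac{35}{9}\right) 0 = 0$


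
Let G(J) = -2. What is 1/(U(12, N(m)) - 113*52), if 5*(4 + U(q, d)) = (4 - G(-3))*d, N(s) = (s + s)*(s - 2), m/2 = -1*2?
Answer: -5/29112 ≈ -0.00017175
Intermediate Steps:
m = -4 (m = 2*(-1*2) = 2*(-2) = -4)
N(s) = 2*s*(-2 + s) (N(s) = (2*s)*(-2 + s) = 2*s*(-2 + s))
U(q, d) = -4 + 6*d/5 (U(q, d) = -4 + ((4 - 1*(-2))*d)/5 = -4 + ((4 + 2)*d)/5 = -4 + (6*d)/5 = -4 + 6*d/5)
1/(U(12, N(m)) - 113*52) = 1/((-4 + 6*(2*(-4)*(-2 - 4))/5) - 113*52) = 1/((-4 + 6*(2*(-4)*(-6))/5) - 5876) = 1/((-4 + (6/5)*48) - 5876) = 1/((-4 + 288/5) - 5876) = 1/(268/5 - 5876) = 1/(-29112/5) = -5/29112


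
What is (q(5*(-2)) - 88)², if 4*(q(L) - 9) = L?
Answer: 26569/4 ≈ 6642.3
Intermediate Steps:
q(L) = 9 + L/4
(q(5*(-2)) - 88)² = ((9 + (5*(-2))/4) - 88)² = ((9 + (¼)*(-10)) - 88)² = ((9 - 5/2) - 88)² = (13/2 - 88)² = (-163/2)² = 26569/4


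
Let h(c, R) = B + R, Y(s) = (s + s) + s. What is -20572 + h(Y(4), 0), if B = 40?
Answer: -20532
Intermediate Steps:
Y(s) = 3*s (Y(s) = 2*s + s = 3*s)
h(c, R) = 40 + R
-20572 + h(Y(4), 0) = -20572 + (40 + 0) = -20572 + 40 = -20532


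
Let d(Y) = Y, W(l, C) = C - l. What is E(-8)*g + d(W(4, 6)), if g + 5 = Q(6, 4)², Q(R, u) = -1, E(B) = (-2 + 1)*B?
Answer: -30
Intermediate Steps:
E(B) = -B
g = -4 (g = -5 + (-1)² = -5 + 1 = -4)
E(-8)*g + d(W(4, 6)) = -1*(-8)*(-4) + (6 - 1*4) = 8*(-4) + (6 - 4) = -32 + 2 = -30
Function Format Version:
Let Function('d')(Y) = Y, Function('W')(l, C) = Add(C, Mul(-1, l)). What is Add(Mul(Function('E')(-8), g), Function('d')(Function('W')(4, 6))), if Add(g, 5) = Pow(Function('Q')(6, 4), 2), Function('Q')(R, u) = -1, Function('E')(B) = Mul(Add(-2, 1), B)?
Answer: -30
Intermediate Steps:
Function('E')(B) = Mul(-1, B)
g = -4 (g = Add(-5, Pow(-1, 2)) = Add(-5, 1) = -4)
Add(Mul(Function('E')(-8), g), Function('d')(Function('W')(4, 6))) = Add(Mul(Mul(-1, -8), -4), Add(6, Mul(-1, 4))) = Add(Mul(8, -4), Add(6, -4)) = Add(-32, 2) = -30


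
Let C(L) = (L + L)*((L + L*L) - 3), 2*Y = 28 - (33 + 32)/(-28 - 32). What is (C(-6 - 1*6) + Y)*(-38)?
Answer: 1405145/12 ≈ 1.1710e+5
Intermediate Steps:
Y = 349/24 (Y = (28 - (33 + 32)/(-28 - 32))/2 = (28 - 65/(-60))/2 = (28 - 65*(-1)/60)/2 = (28 - 1*(-13/12))/2 = (28 + 13/12)/2 = (½)*(349/12) = 349/24 ≈ 14.542)
C(L) = 2*L*(-3 + L + L²) (C(L) = (2*L)*((L + L²) - 3) = (2*L)*(-3 + L + L²) = 2*L*(-3 + L + L²))
(C(-6 - 1*6) + Y)*(-38) = (2*(-6 - 1*6)*(-3 + (-6 - 1*6) + (-6 - 1*6)²) + 349/24)*(-38) = (2*(-6 - 6)*(-3 + (-6 - 6) + (-6 - 6)²) + 349/24)*(-38) = (2*(-12)*(-3 - 12 + (-12)²) + 349/24)*(-38) = (2*(-12)*(-3 - 12 + 144) + 349/24)*(-38) = (2*(-12)*129 + 349/24)*(-38) = (-3096 + 349/24)*(-38) = -73955/24*(-38) = 1405145/12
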